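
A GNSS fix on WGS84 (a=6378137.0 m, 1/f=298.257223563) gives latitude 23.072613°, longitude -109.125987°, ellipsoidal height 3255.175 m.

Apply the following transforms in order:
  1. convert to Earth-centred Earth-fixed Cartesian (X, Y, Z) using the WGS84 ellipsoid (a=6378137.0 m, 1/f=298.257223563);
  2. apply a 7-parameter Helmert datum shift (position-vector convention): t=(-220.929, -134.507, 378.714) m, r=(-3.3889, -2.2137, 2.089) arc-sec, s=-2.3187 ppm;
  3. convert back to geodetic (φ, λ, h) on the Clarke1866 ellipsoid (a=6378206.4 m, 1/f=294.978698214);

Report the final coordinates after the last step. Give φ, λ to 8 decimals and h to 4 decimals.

φ=23.07728821°, λ=-109.12738917°, h=3539.5593 m

start: φ=23.072613°, λ=-109.125987°, h=3255.175 m
→ ECEF (a=6378137.000, f=1/298.257223563): X=-1924581.0731, Y=-5549716.6046, Z=2485395.2638
→ Helmert 7p (PV): X=-1924768.0075, Y=-5549816.9005, Z=2485838.7405
→ geod (Bowring, a=6378206.400): φ=23.07728821°, λ=-109.12738917°, h=3539.5593 m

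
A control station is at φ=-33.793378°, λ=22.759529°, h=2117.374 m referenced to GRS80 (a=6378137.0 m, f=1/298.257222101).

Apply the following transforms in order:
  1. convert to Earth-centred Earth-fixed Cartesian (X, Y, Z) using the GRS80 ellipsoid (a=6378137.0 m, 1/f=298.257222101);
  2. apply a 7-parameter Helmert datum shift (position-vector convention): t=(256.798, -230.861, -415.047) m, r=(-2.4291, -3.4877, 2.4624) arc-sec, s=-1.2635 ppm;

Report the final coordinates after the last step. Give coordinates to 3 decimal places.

X=4894802.292 m, Y=2053181.762 m, Z=-3528952.792 m

start: φ=-33.793378°, λ=22.759529°, h=2117.374 m
→ ECEF (a=6378137.000, f=1/298.257222101): X=4894516.5275, Y=2053398.3419, Z=-3528600.7818
→ Helmert 7p (PV): X=4894802.2922, Y=2053181.7624, Z=-3528952.7919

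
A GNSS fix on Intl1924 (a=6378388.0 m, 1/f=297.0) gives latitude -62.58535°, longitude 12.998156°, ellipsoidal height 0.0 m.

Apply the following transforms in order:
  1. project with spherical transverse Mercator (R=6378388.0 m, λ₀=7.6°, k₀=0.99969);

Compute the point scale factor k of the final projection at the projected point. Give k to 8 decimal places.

start: φ=-62.585350°, λ=12.998156°, h=0.000 m
→ into tm (λ₀=7.6°): φ=-62.58535000°, λ−λ₀=5.39815600°
scale k = 1.00062914

1.00062914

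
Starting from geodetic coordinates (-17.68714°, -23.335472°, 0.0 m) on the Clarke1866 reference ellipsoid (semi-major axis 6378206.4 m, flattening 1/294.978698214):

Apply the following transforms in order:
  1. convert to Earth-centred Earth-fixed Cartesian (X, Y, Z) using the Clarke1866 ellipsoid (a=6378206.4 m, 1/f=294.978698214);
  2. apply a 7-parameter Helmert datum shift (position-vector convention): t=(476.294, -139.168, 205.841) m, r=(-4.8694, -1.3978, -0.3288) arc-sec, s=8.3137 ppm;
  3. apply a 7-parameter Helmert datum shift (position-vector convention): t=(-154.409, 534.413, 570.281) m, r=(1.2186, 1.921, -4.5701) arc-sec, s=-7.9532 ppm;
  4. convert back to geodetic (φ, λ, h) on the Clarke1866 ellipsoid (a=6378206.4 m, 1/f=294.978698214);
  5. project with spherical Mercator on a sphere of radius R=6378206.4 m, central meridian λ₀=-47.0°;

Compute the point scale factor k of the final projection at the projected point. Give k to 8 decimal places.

1.04957282

start: φ=-17.687140°, λ=-23.335472°, h=0.000 m
→ ECEF (a=6378206.400, f=1/294.978698214): X=5581383.9459, Y=-2407821.1280, Z=-1925306.8472
→ Helmert 7p (PV): X=5581915.8510, Y=-2408034.6632, Z=-1925022.3456
→ Helmert 7p (PV): X=5581645.7667, Y=-2407593.4003, Z=-1924502.9664
→ geod (Bowring, a=6378206.400): φ=-17.67980718°, λ=-23.33252358°, h=-101.0767 m
→ into merc (λ₀=-47.0°): φ=-17.67980718°, λ−λ₀=23.66747642°
scale k = 1.04957282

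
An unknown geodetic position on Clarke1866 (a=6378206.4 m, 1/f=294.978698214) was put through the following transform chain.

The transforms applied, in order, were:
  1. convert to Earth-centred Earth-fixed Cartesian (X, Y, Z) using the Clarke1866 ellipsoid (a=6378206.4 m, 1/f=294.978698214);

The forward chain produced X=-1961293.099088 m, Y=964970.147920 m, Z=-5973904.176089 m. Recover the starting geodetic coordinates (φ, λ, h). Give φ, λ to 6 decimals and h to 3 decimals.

start: X=-1961293.0991, Y=964970.1479, Z=-5973904.1761 m
→ geod (Bowring, a=6378206.400): φ=-70.02784200°, λ=153.80248600°, h=2114.1990 m

φ=-70.027842°, λ=153.802486°, h=2114.199 m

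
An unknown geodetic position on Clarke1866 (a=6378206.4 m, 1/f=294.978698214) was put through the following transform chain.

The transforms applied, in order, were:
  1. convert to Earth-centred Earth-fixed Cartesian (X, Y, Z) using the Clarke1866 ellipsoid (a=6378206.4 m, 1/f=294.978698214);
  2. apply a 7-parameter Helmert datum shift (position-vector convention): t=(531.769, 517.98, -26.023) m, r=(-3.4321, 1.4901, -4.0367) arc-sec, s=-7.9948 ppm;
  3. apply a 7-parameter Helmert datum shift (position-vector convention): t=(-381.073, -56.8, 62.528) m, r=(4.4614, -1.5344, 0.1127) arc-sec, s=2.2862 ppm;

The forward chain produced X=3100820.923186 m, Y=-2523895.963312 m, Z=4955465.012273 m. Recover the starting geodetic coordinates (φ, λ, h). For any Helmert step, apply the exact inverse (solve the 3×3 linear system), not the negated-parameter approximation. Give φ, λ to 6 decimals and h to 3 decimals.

start: X=3100820.9232, Y=-2523895.9633, Z=4955465.0123 m
→ Helmert⁻¹: X=3101230.3906, Y=-2523727.9046, Z=4955422.6722
→ Helmert⁻¹: X=3100737.0134, Y=-2524287.8382, Z=4955468.7113
→ geod (Bowring, a=6378206.400): φ=51.29160800°, λ=-39.14878900°, h=2276.1560 m

φ=51.291608°, λ=-39.148789°, h=2276.156 m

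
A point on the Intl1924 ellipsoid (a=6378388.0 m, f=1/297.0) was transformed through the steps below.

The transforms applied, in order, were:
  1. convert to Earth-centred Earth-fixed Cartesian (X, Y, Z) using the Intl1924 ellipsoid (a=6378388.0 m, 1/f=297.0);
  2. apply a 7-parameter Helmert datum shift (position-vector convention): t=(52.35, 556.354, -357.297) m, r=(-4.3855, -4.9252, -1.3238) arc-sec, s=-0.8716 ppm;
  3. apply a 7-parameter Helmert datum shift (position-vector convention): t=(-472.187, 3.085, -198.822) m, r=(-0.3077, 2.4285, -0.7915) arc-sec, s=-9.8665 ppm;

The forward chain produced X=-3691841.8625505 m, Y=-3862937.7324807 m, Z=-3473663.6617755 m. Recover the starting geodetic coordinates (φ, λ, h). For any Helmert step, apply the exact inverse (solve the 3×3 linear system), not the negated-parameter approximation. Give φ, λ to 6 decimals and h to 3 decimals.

start: X=-3691841.8626, Y=-3862937.7325, Z=-3473663.6618 m
→ Helmert⁻¹: X=-3691350.3768, Y=-3862987.9146, Z=-3473548.3346
→ Helmert⁻¹: X=-3691464.0814, Y=-3863497.4826, Z=-3473188.0637
→ geod (Bowring, a=6378388.000): φ=-33.19977700°, λ=-133.69554800°, h=1124.9420 m

φ=-33.199777°, λ=-133.695548°, h=1124.942 m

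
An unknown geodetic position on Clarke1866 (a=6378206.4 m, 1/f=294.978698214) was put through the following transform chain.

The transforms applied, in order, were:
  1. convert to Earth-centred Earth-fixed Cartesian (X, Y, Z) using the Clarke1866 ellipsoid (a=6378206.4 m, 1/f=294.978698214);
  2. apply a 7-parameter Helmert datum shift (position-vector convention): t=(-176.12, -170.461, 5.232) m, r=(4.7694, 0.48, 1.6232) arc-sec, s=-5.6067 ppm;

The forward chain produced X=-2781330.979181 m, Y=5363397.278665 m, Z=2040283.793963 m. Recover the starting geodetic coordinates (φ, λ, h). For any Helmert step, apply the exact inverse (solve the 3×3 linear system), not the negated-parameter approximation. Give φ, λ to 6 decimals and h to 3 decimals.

φ=18.776680°, λ=117.407343°, h=996.859 m

start: X=-2781330.9792, Y=5363397.2787, Z=2040283.7940 m
→ Helmert⁻¹: X=-2781132.9907, Y=5363666.8719, Z=2040159.5068
→ geod (Bowring, a=6378206.400): φ=18.77668000°, λ=117.40734300°, h=996.8590 m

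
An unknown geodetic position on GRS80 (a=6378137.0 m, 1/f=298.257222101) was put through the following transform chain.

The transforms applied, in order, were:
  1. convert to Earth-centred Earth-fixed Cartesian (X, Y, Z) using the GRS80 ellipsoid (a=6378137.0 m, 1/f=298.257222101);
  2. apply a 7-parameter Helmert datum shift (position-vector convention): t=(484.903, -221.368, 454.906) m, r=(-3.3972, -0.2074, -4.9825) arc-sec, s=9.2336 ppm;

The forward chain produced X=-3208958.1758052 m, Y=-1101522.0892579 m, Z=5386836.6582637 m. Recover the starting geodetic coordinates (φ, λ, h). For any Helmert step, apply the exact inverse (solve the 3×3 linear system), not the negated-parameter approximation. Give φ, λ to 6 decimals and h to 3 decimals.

start: X=-3208958.1758, Y=-1101522.0893, Z=5386836.6583 m
→ Helmert⁻¹: X=-3209381.4218, Y=-1101456.7908, Z=5386317.1030
→ geod (Bowring, a=6378137.000): φ=57.96419100°, λ=-161.05782600°, h=3177.8530 m

φ=57.964191°, λ=-161.057826°, h=3177.853 m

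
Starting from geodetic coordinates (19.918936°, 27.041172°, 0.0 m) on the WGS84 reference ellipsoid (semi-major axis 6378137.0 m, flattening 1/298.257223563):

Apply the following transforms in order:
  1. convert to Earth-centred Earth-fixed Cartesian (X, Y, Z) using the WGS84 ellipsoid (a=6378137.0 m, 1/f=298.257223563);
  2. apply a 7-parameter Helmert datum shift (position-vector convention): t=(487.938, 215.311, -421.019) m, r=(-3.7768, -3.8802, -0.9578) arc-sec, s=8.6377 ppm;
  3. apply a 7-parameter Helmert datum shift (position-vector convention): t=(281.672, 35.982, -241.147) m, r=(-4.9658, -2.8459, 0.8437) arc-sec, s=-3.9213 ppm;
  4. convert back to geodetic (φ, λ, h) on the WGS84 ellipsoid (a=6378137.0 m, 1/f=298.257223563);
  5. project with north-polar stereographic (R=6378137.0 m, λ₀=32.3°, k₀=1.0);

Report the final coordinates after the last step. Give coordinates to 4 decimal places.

E=-820037.7630 m, N=-8909082.7599 m

start: φ=19.918936°, λ=27.041172°, h=0.000 m
→ ECEF (a=6378137.000, f=1/298.257223563): X=5343100.3931, Y=2727283.6757, Z=2159261.7318
→ Helmert 7p (PV): X=5343606.5278, Y=2727537.2704, Z=2158909.9396
→ Helmert 7p (PV): X=5343826.3023, Y=2727636.3895, Z=2158668.3891
→ geod (Bowring, a=6378137.000): φ=19.91141428°, λ=27.04102049°, h=556.5431 m
→ stereo (R=6378137.0, λ₀=32.3°): E=-820037.7630, N=-8909082.7599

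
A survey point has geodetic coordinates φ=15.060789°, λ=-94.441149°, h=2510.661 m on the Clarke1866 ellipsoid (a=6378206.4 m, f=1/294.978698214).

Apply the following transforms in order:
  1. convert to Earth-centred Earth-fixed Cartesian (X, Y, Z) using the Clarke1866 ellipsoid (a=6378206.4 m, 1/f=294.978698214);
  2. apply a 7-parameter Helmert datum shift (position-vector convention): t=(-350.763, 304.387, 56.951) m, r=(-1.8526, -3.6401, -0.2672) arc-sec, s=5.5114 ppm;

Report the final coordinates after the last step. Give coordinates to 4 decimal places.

start: φ=15.060789°, λ=-94.441149°, h=2510.661 m
→ ECEF (a=6378206.400, f=1/294.978698214): X=-477228.6380, Y=-6144446.7706, Z=1647147.5609
→ Helmert 7p (PV): X=-477619.0594, Y=-6144160.8357, Z=1647260.3556

X=-477619.0594 m, Y=-6144160.8357 m, Z=1647260.3556 m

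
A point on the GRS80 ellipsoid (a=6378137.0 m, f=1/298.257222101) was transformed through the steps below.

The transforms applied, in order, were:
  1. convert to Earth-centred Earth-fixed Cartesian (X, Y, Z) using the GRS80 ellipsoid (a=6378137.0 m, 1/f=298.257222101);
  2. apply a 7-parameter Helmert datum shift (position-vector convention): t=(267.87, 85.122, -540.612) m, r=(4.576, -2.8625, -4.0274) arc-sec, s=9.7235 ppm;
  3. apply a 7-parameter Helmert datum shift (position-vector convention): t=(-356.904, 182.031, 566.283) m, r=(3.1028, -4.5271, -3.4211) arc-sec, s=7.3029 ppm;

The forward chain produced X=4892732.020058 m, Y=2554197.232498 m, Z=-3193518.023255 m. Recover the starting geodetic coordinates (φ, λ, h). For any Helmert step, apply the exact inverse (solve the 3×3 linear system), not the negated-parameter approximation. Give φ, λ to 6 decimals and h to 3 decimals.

start: X=4892732.0201, Y=2554197.2325, Z=-3193518.0233 m
→ Helmert⁻¹: X=4892940.7231, Y=2554029.6542, Z=-3194206.7904
→ Helmert⁻¹: X=4892531.0906, Y=2553944.3740, Z=-3193759.6820
→ geod (Bowring, a=6378137.000): φ=-30.22426400°, λ=27.56495600°, h=3735.4760 m

φ=-30.224264°, λ=27.564956°, h=3735.476 m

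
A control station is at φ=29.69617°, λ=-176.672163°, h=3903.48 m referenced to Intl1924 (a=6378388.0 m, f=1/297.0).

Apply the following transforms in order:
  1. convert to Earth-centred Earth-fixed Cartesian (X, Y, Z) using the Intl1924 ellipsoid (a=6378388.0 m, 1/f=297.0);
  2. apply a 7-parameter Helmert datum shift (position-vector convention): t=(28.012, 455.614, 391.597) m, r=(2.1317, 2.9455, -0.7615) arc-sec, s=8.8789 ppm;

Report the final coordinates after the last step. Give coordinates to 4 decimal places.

X=-5539268.2638 m, Y=-321653.0494 m, Z=3143636.0386 m

start: φ=29.696170°, λ=-176.672163°, h=3903.480 m
→ ECEF (a=6378388.000, f=1/297.0): X=-5539290.7889, Y=-322093.7701, Z=3143140.7600
→ Helmert 7p (PV): X=-5539268.2638, Y=-321653.0494, Z=3143636.0386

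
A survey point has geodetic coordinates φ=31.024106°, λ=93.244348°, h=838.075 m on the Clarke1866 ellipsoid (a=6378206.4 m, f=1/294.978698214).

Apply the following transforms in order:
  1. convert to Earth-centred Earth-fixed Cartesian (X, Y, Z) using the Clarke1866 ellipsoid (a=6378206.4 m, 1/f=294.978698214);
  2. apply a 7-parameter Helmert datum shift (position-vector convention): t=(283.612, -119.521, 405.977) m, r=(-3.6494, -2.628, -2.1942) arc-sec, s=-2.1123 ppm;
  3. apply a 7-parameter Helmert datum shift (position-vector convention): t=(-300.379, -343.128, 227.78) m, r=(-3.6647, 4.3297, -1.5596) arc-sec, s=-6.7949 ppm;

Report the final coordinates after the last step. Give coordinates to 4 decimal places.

X=-309540.2797 m, Y=5462286.8712 m, Z=3268853.0094 m

start: φ=31.024106°, λ=93.244348°, h=838.075 m
→ ECEF (a=6378206.400, f=1/294.978698214): X=-309652.6535, Y=5462676.6410, Z=3268439.5218
→ Helmert 7p (PV): X=-309351.9196, Y=5462606.7029, Z=3268737.9999
→ Helmert 7p (PV): X=-309540.2797, Y=5462286.8712, Z=3268853.0094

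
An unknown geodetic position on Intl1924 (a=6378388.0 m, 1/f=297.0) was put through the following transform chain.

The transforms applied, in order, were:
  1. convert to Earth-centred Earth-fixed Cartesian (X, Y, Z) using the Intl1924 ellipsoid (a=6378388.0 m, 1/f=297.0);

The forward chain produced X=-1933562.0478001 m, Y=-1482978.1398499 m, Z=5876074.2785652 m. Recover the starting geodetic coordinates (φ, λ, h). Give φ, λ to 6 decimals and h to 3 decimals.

start: X=-1933562.0478, Y=-1482978.1398, Z=5876074.2786 m
→ geod (Bowring, a=6378388.000): φ=67.61286700°, λ=-142.51298700°, h=1250.1020 m

φ=67.612867°, λ=-142.512987°, h=1250.102 m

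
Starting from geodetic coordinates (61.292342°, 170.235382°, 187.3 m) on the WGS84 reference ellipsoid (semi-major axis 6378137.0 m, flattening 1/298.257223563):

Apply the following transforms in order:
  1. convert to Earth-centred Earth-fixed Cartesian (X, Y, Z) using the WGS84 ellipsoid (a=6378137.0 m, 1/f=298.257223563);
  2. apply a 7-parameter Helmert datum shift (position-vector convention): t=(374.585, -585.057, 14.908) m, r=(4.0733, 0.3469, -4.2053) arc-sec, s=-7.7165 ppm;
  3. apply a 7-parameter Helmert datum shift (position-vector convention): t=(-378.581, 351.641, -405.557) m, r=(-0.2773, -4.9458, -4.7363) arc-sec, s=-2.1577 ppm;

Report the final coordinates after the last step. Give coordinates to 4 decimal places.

start: φ=61.292342°, λ=170.235382°, h=187.300 m
→ ECEF (a=6378137.000, f=1/298.257223563): X=-3027188.1265, Y=520961.2271, Z=5571227.3450
→ Helmert 7p (PV): X=-3026770.1912, Y=520323.8483, Z=5571214.6416
→ Helmert 7p (PV): X=-3027263.8794, Y=520751.3577, Z=5570723.7886

X=-3027263.8794 m, Y=520751.3577 m, Z=5570723.7886 m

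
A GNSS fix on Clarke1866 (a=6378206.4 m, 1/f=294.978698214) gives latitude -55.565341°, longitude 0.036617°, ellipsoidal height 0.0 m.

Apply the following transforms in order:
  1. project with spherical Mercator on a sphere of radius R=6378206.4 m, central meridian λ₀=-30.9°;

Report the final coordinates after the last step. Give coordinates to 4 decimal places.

start: φ=-55.565341°, λ=0.036617°, h=0.000 m
→ merc (R=6378206.4, λ₀=-30.9°): E=3443885.9235, N=-7472450.8071

E=3443885.9235 m, N=-7472450.8071 m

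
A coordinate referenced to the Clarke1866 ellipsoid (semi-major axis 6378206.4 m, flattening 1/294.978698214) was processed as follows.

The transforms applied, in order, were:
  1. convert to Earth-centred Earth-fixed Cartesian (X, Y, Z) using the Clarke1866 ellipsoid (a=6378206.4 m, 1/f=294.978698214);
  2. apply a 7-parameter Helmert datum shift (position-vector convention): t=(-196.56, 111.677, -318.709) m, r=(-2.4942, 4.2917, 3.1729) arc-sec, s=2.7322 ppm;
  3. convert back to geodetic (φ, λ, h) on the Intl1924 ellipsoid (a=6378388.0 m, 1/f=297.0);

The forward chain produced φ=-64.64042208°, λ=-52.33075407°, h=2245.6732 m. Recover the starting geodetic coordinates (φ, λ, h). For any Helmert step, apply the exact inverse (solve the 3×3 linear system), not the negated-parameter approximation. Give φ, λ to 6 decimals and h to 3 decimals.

φ=-64.638349°, λ=-52.326945°, h=2330.738 m

start: φ=-64.640422°, λ=-52.330754°, h=2245.673 m
→ ECEF (a=6378388.000, f=1/297.0): X=1674628.0164, Y=-2169120.7630, Z=-5742811.8273
→ Helmert⁻¹: X=1674906.1148, Y=-2169182.8385, Z=-5742468.8096
→ geod (Bowring, a=6378206.400): φ=-64.63834900°, λ=-52.32694500°, h=2330.7380 m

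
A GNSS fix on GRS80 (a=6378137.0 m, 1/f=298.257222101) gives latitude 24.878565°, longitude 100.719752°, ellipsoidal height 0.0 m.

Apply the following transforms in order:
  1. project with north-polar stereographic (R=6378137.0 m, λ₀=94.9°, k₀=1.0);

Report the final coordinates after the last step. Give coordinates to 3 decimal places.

E=825963.943 m, N=-8103675.896 m

start: φ=24.878565°, λ=100.719752°, h=0.000 m
→ stereo (R=6378137.0, λ₀=94.9°): E=825963.9435, N=-8103675.8961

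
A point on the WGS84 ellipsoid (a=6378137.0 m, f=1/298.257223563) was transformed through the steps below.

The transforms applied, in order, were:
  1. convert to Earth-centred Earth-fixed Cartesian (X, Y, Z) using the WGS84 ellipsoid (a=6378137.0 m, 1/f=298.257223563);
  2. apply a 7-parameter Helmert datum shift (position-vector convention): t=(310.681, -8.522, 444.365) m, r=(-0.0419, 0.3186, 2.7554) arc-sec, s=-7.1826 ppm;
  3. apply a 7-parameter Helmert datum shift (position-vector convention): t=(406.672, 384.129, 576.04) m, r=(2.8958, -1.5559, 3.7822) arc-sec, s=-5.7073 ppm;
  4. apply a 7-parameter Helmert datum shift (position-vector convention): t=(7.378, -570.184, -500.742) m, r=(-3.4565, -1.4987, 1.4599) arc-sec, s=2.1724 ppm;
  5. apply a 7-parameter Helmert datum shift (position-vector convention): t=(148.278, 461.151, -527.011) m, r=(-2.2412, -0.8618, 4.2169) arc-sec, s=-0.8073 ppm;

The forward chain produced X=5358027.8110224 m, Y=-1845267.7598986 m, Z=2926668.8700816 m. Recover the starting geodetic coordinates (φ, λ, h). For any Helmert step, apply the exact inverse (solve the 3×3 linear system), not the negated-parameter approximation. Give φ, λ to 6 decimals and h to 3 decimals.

φ=27.473206°, λ=-19.012388°, h=3803.507 m

start: X=5358027.8110, Y=-1845267.7599, Z=2926668.8701 m
→ Helmert⁻¹: X=5357858.3513, Y=-1845871.7430, Z=2927155.8018
→ Helmert⁻¹: X=5357847.5442, Y=-1845384.5312, Z=2927580.3300
→ Helmert⁻¹: X=5357459.6815, Y=-1845836.3394, Z=2927006.4971
→ Helmert⁻¹: X=5357158.2998, Y=-1845913.2338, Z=2926591.0523
→ geod (Bowring, a=6378137.000): φ=27.47320600°, λ=-19.01238800°, h=3803.5070 m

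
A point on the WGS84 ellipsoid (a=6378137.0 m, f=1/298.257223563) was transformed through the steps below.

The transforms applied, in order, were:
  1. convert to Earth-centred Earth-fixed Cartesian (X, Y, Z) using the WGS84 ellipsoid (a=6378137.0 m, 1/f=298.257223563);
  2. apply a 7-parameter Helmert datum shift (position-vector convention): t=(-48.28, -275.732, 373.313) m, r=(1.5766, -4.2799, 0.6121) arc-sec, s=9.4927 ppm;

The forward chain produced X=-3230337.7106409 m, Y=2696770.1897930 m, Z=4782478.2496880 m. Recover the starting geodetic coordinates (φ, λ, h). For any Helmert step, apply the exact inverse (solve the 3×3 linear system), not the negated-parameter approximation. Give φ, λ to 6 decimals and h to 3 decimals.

φ=48.843967°, λ=140.139269°, h=3916.827 m

start: X=-3230337.7106, Y=2696770.1898, Z=4782478.2497 m
→ Helmert⁻¹: X=-3230151.5366, Y=2697066.4578, Z=4782105.9510
→ geod (Bowring, a=6378137.000): φ=48.84396700°, λ=140.13926900°, h=3916.8270 m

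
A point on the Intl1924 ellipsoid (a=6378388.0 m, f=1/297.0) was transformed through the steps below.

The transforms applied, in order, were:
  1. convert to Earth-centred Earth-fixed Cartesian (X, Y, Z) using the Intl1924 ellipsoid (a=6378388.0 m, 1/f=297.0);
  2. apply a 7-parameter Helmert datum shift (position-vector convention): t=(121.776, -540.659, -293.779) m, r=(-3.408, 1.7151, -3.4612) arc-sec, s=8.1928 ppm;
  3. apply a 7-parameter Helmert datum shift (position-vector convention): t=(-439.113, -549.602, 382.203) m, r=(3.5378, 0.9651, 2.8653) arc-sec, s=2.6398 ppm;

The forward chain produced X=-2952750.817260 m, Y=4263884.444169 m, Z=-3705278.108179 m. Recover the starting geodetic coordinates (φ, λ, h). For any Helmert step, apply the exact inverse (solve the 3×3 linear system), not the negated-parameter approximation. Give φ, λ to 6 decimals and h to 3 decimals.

φ=-35.722751°, λ=124.692705°, h=3508.834 m

start: X=-2952750.8173, Y=4263884.4442, Z=-3705278.1082 m
→ Helmert⁻¹: X=-2952227.3335, Y=4264400.2396, Z=-3705737.4842
→ Helmert⁻¹: X=-2952365.6783, Y=4264917.6370, Z=-3705367.4296
→ geod (Bowring, a=6378388.000): φ=-35.72275100°, λ=124.69270500°, h=3508.8340 m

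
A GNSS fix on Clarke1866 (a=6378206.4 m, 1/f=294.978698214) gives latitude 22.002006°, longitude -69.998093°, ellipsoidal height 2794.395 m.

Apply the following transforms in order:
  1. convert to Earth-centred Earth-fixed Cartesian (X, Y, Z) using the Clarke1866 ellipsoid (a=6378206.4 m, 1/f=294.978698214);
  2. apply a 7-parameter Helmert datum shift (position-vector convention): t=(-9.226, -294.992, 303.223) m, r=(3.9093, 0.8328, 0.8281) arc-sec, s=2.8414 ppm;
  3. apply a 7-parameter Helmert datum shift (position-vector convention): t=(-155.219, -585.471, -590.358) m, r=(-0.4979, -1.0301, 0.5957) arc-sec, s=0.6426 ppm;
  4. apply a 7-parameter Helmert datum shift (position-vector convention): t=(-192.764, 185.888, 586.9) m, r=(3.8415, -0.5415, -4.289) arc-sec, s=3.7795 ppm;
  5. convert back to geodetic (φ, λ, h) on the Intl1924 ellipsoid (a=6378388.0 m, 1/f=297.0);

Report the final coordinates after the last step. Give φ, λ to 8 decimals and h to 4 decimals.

φ=21.99997119°, λ=-70.00479117°, h=3242.3224 m

start: φ=22.002006°, λ=-69.998093°, h=2794.395 m
→ ECEF (a=6378206.400, f=1/294.978698214): X=2024632.5393, Y=-5562056.1728, Z=2375526.3884
→ Helmert 7p (PV): X=2024660.9876, Y=-5562403.8635, Z=2375722.7697
→ Helmert 7p (PV): X=2024511.2696, Y=-5562981.3268, Z=2375157.4767
→ Helmert 7p (PV): X=2024204.2466, Y=-5562902.7967, Z=2375655.0625
→ geod (Bowring, a=6378388.000): φ=21.99997119°, λ=-70.00479117°, h=3242.3224 m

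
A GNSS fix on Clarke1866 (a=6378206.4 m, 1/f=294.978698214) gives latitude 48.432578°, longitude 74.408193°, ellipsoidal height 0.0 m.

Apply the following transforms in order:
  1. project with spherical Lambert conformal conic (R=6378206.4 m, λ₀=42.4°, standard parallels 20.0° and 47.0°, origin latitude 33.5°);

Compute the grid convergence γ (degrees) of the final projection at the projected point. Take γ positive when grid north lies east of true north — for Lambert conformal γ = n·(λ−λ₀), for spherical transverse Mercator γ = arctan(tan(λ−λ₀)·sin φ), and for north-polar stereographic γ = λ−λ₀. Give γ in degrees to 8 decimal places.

start: φ=48.432578°, λ=74.408193°, h=0.000 m
→ into lcc (λ₀=42.4°): φ=48.43257800°, λ−λ₀=32.00819300°
convergence γ = 17.83466114°

17.83466114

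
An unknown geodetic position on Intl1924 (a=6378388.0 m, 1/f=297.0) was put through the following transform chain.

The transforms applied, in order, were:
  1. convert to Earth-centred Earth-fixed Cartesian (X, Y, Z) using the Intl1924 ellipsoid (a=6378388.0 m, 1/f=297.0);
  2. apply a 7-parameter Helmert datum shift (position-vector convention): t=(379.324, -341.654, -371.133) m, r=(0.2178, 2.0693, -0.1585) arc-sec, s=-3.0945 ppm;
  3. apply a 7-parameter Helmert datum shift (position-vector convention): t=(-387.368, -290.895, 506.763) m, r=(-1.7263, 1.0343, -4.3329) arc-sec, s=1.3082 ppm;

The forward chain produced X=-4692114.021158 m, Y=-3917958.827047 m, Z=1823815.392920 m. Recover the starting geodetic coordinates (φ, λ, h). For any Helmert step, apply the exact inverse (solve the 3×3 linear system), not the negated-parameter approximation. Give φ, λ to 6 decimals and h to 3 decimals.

start: X=-4692114.0212, Y=-3917958.8270, Z=1823815.3929 m
→ Helmert⁻¹: X=-4691647.3593, Y=-3917776.6214, Z=1823249.9295
→ Helmert⁻¹: X=-4692056.4871, Y=-3917448.7699, Z=1823583.7704
→ geod (Bowring, a=6378388.000): φ=16.71810300°, λ=-140.14112900°, h=2031.7950 m

φ=16.718103°, λ=-140.141129°, h=2031.795 m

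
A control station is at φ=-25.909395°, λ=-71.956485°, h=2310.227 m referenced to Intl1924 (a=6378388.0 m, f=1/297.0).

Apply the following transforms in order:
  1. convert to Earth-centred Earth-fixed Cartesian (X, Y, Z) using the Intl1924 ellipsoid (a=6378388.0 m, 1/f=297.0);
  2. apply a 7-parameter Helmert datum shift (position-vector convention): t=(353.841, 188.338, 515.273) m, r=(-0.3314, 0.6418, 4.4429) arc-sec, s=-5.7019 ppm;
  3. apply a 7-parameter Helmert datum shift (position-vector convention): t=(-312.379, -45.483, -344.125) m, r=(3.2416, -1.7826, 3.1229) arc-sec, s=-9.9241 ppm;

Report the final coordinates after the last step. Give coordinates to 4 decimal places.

start: φ=-25.909395°, λ=-71.956485°, h=2310.227 m
→ ECEF (a=6378388.000, f=1/297.0): X=1778843.1902, Y=-5460601.5790, Z=-2771083.5379
→ Helmert 7p (PV): X=1779295.8856, Y=-5460348.2417, Z=-2770549.2260
→ Helmert 7p (PV): X=1779072.4626, Y=-5460269.0562, Z=-2770936.2912

X=1779072.4626 m, Y=-5460269.0562 m, Z=-2770936.2912 m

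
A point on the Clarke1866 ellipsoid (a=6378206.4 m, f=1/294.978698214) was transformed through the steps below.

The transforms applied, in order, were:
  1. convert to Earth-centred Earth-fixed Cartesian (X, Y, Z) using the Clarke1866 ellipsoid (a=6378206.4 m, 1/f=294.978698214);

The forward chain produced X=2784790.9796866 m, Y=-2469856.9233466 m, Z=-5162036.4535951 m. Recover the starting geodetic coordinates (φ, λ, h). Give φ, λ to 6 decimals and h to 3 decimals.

start: X=2784790.9797, Y=-2469856.9233, Z=-5162036.4536 m
→ geod (Bowring, a=6378206.400): φ=-54.38961500°, λ=-41.57011600°, h=152.4010 m

φ=-54.389615°, λ=-41.570116°, h=152.401 m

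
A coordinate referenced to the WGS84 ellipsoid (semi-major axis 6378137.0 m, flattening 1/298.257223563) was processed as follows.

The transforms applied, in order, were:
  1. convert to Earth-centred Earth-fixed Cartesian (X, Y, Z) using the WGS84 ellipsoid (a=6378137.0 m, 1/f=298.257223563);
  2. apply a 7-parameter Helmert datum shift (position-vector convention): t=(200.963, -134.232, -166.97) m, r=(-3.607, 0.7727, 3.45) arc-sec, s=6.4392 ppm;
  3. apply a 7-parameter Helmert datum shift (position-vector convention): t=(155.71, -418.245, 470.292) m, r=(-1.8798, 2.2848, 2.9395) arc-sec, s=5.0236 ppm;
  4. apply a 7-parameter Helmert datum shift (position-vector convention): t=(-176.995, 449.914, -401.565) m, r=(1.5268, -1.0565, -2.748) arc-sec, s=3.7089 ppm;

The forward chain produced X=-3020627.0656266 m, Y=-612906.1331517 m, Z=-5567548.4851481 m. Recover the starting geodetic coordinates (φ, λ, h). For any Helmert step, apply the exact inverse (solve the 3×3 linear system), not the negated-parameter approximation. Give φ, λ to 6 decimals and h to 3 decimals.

φ=-61.193039°, λ=-168.535301°, h=1902.952 m

start: X=-3020627.0656, Y=-612906.1332, Z=-5567548.4851 m
→ Helmert⁻¹: X=-3020459.2106, Y=-613435.2214, Z=-5567106.2605
→ Helmert⁻¹: X=-3020546.8088, Y=-612920.1104, Z=-5567587.6279
→ Helmert⁻¹: X=-3020717.7113, Y=-612634.0493, Z=-5567406.8378
→ geod (Bowring, a=6378137.000): φ=-61.19303900°, λ=-168.53530100°, h=1902.9520 m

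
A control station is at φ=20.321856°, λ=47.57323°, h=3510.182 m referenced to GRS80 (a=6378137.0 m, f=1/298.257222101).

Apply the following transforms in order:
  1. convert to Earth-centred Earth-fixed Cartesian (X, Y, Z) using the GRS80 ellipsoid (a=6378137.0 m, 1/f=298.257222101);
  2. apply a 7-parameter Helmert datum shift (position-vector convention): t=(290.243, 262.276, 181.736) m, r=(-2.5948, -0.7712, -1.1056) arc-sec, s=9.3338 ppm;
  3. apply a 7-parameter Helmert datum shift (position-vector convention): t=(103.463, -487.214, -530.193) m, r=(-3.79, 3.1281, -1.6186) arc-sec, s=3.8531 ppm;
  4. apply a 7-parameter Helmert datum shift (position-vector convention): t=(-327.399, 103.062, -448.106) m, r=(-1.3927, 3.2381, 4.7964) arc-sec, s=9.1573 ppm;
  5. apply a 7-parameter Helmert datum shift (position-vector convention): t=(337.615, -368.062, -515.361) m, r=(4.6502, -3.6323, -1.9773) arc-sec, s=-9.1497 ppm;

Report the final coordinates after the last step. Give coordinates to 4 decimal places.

start: φ=20.321856°, λ=47.573230°, h=3510.182 m
→ ECEF (a=6378137.000, f=1/298.257222101): X=4039010.6735, Y=4419132.8030, Z=2202364.0925
→ Helmert 7p (PV): X=4039354.0685, Y=4419442.3825, Z=2202525.8935
→ Helmert 7p (PV): X=4039541.1784, Y=4418980.9697, Z=2201861.7231
→ Helmert 7p (PV): X=4039182.5793, Y=4419233.2995, Z=2201340.5266
→ Helmert 7p (PV): X=4039486.8353, Y=4418736.4543, Z=2200975.7828

X=4039486.8353 m, Y=4418736.4543 m, Z=2200975.7828 m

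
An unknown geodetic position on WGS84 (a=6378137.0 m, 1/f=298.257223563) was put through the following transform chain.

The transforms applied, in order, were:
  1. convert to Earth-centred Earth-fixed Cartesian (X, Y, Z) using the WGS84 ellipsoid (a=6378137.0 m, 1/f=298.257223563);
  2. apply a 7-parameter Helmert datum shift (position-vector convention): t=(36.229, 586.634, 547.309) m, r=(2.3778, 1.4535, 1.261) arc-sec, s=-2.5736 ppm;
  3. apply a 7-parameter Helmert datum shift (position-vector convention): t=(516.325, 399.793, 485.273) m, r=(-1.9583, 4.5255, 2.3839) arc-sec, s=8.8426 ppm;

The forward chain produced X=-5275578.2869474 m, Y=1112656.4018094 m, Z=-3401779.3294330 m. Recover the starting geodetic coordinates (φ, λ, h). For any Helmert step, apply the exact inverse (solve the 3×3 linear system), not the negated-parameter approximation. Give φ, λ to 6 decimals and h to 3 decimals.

φ=-32.431047°, λ=168.100769°, h=3867.547 m

start: X=-5275578.2869, Y=1112656.4018, Z=-3401779.3294 m
→ Helmert⁻¹: X=-5275960.4540, Y=1112340.0526, Z=-3402339.7130
→ Helmert⁻¹: X=-5275979.4849, Y=1111749.3057, Z=-3402945.7744
→ geod (Bowring, a=6378137.000): φ=-32.43104700°, λ=168.10076900°, h=3867.5470 m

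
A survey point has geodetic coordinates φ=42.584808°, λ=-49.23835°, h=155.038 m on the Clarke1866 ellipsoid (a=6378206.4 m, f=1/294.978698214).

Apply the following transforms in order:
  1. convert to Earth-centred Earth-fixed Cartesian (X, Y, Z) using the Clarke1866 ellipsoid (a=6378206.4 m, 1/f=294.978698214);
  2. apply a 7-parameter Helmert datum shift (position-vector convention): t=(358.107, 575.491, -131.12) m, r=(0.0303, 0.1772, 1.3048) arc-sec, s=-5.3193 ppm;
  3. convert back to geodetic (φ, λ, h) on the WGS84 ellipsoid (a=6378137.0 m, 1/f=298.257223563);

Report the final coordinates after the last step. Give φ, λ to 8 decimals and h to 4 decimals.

start: φ=42.584808°, λ=-49.238350°, h=155.038 m
→ ECEF (a=6378206.400, f=1/294.978698214): X=3071001.0177, Y=-3562607.0020, Z=4293559.5494
→ Helmert 7p (PV): X=3071369.0140, Y=-3561993.7646, Z=4293402.4291
→ geod (Bowring, a=6378137.000): φ=42.58299857°, λ=-49.23007691°, h=-155.6687 m

φ=42.58299857°, λ=-49.23007691°, h=-155.6687 m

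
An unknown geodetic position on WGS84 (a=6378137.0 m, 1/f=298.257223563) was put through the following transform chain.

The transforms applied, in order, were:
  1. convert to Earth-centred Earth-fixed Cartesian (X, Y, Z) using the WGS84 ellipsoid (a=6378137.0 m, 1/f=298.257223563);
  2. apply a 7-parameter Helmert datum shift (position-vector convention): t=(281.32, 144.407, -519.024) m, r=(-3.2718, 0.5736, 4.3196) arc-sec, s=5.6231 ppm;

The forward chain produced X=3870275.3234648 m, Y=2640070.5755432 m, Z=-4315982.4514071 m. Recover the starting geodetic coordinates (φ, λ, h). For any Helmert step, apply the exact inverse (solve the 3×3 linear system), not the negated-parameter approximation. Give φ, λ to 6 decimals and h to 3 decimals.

φ=-42.842108°, λ=34.299361°, h=1072.791 m

start: X=3870275.3235, Y=2640070.5755, Z=-4315982.4514 m
→ Helmert⁻¹: X=3870039.5276, Y=2639898.7289, Z=-4315386.5247
→ geod (Bowring, a=6378137.000): φ=-42.84210800°, λ=34.29936100°, h=1072.7910 m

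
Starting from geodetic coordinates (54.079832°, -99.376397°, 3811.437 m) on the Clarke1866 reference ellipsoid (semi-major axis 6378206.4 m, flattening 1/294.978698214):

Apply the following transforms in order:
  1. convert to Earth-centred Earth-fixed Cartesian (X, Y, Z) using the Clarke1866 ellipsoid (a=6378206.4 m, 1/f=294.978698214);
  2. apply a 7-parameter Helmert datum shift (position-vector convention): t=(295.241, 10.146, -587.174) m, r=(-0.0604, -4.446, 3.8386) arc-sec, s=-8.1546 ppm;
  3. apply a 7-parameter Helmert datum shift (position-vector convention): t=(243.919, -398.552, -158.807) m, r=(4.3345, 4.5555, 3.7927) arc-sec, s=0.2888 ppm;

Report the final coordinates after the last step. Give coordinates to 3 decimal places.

X=-610654.161 m, Y=-3702745.409 m, Z=5143982.758 m

start: φ=54.079832°, λ=-99.376397°, h=3811.437 m
→ ECEF (a=6378206.400, f=1/294.978698214): X=-611337.8210, Y=-3702256.9163, Z=5144845.6042
→ Helmert 7p (PV): X=-611079.5914, Y=-3702226.4503, Z=5144204.3830
→ Helmert 7p (PV): X=-610654.1608, Y=-3702745.4093, Z=5143982.7582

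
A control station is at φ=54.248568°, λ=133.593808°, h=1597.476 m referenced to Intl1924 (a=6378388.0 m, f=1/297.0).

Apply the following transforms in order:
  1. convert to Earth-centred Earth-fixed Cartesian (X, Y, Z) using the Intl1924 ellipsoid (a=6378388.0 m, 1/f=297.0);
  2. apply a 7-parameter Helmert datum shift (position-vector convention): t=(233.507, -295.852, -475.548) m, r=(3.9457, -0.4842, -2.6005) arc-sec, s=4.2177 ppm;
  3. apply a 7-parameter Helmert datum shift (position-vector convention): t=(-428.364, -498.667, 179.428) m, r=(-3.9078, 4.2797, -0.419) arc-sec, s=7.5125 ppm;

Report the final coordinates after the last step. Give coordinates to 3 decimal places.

start: φ=54.248568°, λ=133.593808°, h=1597.476 m
→ ECEF (a=6378388.000, f=1/297.0): X=-2576065.3452, Y=2705720.5616, Z=5154358.4250
→ Helmert 7p (PV): X=-2575820.6903, Y=2705369.9999, Z=5153950.3281
→ Helmert 7p (PV): X=-2576155.9716, Y=2704994.5346, Z=5154170.6650

X=-2576155.972 m, Y=2704994.535 m, Z=5154170.665 m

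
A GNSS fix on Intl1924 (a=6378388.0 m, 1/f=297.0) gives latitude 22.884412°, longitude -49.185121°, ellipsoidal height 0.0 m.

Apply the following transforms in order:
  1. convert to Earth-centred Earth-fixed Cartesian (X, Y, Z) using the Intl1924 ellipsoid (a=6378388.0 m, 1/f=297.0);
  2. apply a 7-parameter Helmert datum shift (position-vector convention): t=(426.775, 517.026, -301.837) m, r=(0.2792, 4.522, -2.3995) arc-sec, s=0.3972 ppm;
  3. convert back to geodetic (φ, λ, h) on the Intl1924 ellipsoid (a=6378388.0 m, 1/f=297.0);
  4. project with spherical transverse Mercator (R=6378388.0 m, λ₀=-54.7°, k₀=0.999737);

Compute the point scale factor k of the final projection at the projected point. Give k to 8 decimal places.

start: φ=22.884412°, λ=-49.185121°, h=0.000 m
→ ECEF (a=6378388.000, f=1/297.0): X=3842839.0129, Y=-4449635.2316, Z=2464963.3673
→ Helmert 7p (PV): X=3843269.5913, Y=-4449168.0137, Z=2464572.2387
→ geod (Bowring, a=6378388.000): φ=22.88141136°, λ=-49.17896918°, h=-218.5481 m
→ into tm (λ₀=-54.7°): φ=22.88141136°, λ−λ₀=5.52103082°
scale k = 1.00368783

1.00368783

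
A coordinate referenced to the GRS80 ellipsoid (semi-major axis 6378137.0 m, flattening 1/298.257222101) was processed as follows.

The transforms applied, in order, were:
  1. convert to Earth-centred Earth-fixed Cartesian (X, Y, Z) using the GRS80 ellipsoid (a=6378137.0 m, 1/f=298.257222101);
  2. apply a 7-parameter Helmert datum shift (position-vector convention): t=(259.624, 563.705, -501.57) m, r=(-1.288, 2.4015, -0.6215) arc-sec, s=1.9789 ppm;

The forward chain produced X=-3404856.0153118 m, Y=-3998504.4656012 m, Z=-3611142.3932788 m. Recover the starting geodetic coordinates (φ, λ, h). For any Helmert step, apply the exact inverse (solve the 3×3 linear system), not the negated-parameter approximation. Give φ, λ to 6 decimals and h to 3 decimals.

start: X=-3404856.0153, Y=-3998504.4656, Z=-3611142.3933 m
→ Helmert⁻¹: X=-3405054.8127, Y=-3999047.9700, Z=-3610698.2942
→ geod (Bowring, a=6378137.000): φ=-34.68635600°, λ=-130.41327700°, h=2439.3920 m

φ=-34.686356°, λ=-130.413277°, h=2439.392 m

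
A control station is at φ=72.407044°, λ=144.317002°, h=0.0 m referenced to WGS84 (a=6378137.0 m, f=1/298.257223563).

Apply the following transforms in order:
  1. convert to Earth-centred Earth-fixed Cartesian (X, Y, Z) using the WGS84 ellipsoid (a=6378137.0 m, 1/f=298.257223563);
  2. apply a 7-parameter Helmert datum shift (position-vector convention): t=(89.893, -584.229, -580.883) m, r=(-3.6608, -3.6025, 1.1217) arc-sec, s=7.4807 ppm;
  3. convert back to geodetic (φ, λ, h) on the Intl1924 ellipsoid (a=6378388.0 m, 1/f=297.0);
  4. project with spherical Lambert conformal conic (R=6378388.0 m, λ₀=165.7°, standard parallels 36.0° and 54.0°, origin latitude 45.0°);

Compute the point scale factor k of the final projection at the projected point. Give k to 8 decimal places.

1.14842338

start: φ=72.407044°, λ=144.317002°, h=0.000 m
→ ECEF (a=6378137.000, f=1/298.257223563): X=-1570660.0950, Y=1127927.1855, Z=6057568.7113
→ Helmert 7p (PV): X=-1570693.8843, Y=1127450.3635, Z=6056985.6921
→ geod (Bowring, a=6378388.000): φ=72.40807905°, λ=144.32906336°, h=-799.5108 m
→ into lcc (λ₀=165.7°): φ=72.40807905°, λ−λ₀=-21.37093664°
scale k = 1.14842338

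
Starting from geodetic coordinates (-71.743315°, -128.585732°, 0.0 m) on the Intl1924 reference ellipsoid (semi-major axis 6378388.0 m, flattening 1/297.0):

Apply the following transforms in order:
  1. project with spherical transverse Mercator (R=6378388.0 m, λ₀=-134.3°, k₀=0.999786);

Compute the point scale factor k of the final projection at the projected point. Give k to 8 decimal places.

1.00027272

start: φ=-71.743315°, λ=-128.585732°, h=0.000 m
→ into tm (λ₀=-134.3°): φ=-71.74331500°, λ−λ₀=5.71426800°
scale k = 1.00027272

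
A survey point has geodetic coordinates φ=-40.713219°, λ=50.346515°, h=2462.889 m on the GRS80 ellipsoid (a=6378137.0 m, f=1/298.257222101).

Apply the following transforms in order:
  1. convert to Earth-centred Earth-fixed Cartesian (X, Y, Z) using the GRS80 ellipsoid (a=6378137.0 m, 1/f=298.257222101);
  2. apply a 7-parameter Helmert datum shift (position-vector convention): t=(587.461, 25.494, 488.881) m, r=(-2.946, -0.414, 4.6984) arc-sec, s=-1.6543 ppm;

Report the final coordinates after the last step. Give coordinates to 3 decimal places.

start: φ=-40.713219°, λ=50.346515°, h=2462.889 m
→ ECEF (a=6378137.000, f=1/298.257222101): X=3090712.3663, Y=3728936.6039, Z=-4139941.9839
→ Helmert 7p (PV): X=3091218.0843, Y=3728967.2017, Z=-4139493.3096

X=3091218.084 m, Y=3728967.202 m, Z=-4139493.310 m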